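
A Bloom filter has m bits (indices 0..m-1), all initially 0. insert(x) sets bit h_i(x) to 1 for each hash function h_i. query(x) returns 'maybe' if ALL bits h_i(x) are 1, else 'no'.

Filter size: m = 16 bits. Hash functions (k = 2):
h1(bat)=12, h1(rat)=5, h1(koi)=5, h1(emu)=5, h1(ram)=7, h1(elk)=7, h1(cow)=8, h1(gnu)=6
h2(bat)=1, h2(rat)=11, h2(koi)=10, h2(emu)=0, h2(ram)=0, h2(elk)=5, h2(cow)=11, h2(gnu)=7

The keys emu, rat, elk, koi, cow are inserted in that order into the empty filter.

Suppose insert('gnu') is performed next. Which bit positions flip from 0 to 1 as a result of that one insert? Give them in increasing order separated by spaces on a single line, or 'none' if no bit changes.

Start: bits=0000000000000000
After insert 'emu': sets bits 0 5 -> bits=1000010000000000
After insert 'rat': sets bits 5 11 -> bits=1000010000010000
After insert 'elk': sets bits 5 7 -> bits=1000010100010000
After insert 'koi': sets bits 5 10 -> bits=1000010100110000
After insert 'cow': sets bits 8 11 -> bits=1000010110110000
insert 'gnu' would touch bits 6 7; currently bit6=0, bit7=1
Bits that are 0 among those (would change 0->1): 6

Answer: 6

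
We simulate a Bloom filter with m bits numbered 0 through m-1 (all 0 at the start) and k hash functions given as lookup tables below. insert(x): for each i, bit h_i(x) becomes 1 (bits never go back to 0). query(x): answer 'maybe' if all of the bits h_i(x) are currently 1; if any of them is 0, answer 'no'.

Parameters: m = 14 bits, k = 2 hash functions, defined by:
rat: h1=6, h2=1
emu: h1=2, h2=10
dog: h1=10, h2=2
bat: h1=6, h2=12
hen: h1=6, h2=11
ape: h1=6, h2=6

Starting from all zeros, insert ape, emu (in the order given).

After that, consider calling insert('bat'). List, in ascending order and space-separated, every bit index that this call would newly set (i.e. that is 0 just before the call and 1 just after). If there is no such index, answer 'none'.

Answer: 12

Derivation:
Start: bits=00000000000000
After insert 'ape': sets bits 6 -> bits=00000010000000
After insert 'emu': sets bits 2 10 -> bits=00100010001000
insert 'bat' would touch bits 6 12; currently bit6=1, bit12=0
Bits that are 0 among those (would change 0->1): 12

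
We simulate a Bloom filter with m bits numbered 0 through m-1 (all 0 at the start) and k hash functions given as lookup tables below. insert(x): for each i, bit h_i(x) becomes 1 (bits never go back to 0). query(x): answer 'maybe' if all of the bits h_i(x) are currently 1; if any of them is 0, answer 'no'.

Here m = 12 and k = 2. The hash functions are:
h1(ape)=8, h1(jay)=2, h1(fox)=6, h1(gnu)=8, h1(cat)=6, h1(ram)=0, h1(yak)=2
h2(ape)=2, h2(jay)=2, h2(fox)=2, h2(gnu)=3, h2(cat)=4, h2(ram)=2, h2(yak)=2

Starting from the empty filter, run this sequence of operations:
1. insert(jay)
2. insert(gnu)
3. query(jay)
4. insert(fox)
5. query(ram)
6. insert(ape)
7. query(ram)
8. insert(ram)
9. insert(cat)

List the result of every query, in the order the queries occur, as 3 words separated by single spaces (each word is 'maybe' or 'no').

Answer: maybe no no

Derivation:
Start: bits=000000000000
Op 1: insert jay -> sets bits 2 -> bits=001000000000
Op 2: insert gnu -> sets bits 3 8 -> bits=001100001000
Op 3: query jay -> checks bit2=1 (all 1) -> maybe
Op 4: insert fox -> sets bits 2 6 -> bits=001100101000
Op 5: query ram -> checks bit0=0, bit2=1 (has a 0) -> no
Op 6: insert ape -> sets bits 2 8 -> bits=001100101000
Op 7: query ram -> checks bit0=0, bit2=1 (has a 0) -> no
Op 8: insert ram -> sets bits 0 2 -> bits=101100101000
Op 9: insert cat -> sets bits 4 6 -> bits=101110101000
Query results in order: maybe no no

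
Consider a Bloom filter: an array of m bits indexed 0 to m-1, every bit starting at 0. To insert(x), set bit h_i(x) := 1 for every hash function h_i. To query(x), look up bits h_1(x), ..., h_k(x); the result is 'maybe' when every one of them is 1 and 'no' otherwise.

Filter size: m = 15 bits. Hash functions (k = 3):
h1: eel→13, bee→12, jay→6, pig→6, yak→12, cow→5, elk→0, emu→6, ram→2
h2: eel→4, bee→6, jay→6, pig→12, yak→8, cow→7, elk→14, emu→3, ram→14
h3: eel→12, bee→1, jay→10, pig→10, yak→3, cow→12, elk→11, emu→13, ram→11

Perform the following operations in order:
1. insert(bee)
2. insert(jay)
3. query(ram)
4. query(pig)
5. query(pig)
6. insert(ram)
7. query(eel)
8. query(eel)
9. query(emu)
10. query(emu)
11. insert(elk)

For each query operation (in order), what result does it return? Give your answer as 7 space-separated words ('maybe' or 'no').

Answer: no maybe maybe no no no no

Derivation:
Start: bits=000000000000000
Op 1: insert bee -> sets bits 1 6 12 -> bits=010000100000100
Op 2: insert jay -> sets bits 6 10 -> bits=010000100010100
Op 3: query ram -> checks bit2=0, bit11=0, bit14=0 (has a 0) -> no
Op 4: query pig -> checks bit6=1, bit10=1, bit12=1 (all 1) -> maybe
Op 5: query pig -> checks bit6=1, bit10=1, bit12=1 (all 1) -> maybe
Op 6: insert ram -> sets bits 2 11 14 -> bits=011000100011101
Op 7: query eel -> checks bit4=0, bit12=1, bit13=0 (has a 0) -> no
Op 8: query eel -> checks bit4=0, bit12=1, bit13=0 (has a 0) -> no
Op 9: query emu -> checks bit3=0, bit6=1, bit13=0 (has a 0) -> no
Op 10: query emu -> checks bit3=0, bit6=1, bit13=0 (has a 0) -> no
Op 11: insert elk -> sets bits 0 11 14 -> bits=111000100011101
Query results in order: no maybe maybe no no no no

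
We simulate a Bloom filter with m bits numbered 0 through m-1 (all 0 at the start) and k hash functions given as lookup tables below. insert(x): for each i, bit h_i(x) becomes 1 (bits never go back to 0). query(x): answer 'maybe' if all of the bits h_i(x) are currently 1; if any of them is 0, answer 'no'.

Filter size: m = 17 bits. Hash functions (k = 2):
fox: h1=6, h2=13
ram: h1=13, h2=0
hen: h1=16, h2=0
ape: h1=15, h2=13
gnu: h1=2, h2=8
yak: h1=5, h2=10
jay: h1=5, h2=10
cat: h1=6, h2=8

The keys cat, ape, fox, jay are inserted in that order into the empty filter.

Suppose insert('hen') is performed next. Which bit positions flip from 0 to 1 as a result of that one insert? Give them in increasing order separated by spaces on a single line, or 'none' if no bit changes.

Start: bits=00000000000000000
After insert 'cat': sets bits 6 8 -> bits=00000010100000000
After insert 'ape': sets bits 13 15 -> bits=00000010100001010
After insert 'fox': sets bits 6 13 -> bits=00000010100001010
After insert 'jay': sets bits 5 10 -> bits=00000110101001010
insert 'hen' would touch bits 0 16; currently bit0=0, bit16=0
Bits that are 0 among those (would change 0->1): 0 16

Answer: 0 16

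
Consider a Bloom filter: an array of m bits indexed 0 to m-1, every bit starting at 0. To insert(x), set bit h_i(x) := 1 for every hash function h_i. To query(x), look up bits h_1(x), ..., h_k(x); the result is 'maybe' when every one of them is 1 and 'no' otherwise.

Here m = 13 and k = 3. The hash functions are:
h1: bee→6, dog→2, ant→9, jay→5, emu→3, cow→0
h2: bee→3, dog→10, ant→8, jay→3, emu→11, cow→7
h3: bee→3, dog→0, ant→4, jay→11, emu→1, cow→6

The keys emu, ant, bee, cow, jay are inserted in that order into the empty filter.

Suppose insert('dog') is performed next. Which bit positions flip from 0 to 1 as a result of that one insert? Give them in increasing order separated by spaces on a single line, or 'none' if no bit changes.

Start: bits=0000000000000
After insert 'emu': sets bits 1 3 11 -> bits=0101000000010
After insert 'ant': sets bits 4 8 9 -> bits=0101100011010
After insert 'bee': sets bits 3 6 -> bits=0101101011010
After insert 'cow': sets bits 0 6 7 -> bits=1101101111010
After insert 'jay': sets bits 3 5 11 -> bits=1101111111010
insert 'dog' would touch bits 0 2 10; currently bit0=1, bit2=0, bit10=0
Bits that are 0 among those (would change 0->1): 2 10

Answer: 2 10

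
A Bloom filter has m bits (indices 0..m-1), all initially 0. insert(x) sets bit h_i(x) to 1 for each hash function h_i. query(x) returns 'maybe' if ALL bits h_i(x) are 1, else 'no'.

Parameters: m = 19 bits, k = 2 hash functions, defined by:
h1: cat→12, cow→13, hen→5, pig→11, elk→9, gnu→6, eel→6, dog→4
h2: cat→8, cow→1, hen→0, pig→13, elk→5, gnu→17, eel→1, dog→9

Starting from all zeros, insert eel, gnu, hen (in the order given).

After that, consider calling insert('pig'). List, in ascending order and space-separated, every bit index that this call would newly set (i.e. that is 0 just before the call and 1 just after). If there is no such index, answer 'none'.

Answer: 11 13

Derivation:
Start: bits=0000000000000000000
After insert 'eel': sets bits 1 6 -> bits=0100001000000000000
After insert 'gnu': sets bits 6 17 -> bits=0100001000000000010
After insert 'hen': sets bits 0 5 -> bits=1100011000000000010
insert 'pig' would touch bits 11 13; currently bit11=0, bit13=0
Bits that are 0 among those (would change 0->1): 11 13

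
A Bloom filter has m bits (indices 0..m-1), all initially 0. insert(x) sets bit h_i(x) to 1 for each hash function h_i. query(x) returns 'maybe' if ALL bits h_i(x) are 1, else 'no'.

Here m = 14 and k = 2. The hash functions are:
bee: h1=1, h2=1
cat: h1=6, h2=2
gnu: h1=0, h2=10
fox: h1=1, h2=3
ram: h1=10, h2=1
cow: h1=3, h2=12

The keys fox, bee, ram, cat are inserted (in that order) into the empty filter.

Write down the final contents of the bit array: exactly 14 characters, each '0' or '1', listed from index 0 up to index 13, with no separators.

Answer: 01110010001000

Derivation:
Start: bits=00000000000000
After insert 'fox': sets bits 1 3 -> bits=01010000000000
After insert 'bee': sets bits 1 -> bits=01010000000000
After insert 'ram': sets bits 1 10 -> bits=01010000001000
After insert 'cat': sets bits 2 6 -> bits=01110010001000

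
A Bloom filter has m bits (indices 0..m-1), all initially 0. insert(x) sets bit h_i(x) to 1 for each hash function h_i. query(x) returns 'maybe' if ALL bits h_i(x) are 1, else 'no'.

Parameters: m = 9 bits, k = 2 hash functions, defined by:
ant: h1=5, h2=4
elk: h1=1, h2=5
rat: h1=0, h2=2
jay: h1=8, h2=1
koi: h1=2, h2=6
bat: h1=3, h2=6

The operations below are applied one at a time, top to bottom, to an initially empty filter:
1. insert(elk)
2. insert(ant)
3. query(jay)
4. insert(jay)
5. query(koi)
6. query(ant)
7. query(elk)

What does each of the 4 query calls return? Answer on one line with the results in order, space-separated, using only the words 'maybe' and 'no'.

Answer: no no maybe maybe

Derivation:
Start: bits=000000000
Op 1: insert elk -> sets bits 1 5 -> bits=010001000
Op 2: insert ant -> sets bits 4 5 -> bits=010011000
Op 3: query jay -> checks bit1=1, bit8=0 (has a 0) -> no
Op 4: insert jay -> sets bits 1 8 -> bits=010011001
Op 5: query koi -> checks bit2=0, bit6=0 (has a 0) -> no
Op 6: query ant -> checks bit4=1, bit5=1 (all 1) -> maybe
Op 7: query elk -> checks bit1=1, bit5=1 (all 1) -> maybe
Query results in order: no no maybe maybe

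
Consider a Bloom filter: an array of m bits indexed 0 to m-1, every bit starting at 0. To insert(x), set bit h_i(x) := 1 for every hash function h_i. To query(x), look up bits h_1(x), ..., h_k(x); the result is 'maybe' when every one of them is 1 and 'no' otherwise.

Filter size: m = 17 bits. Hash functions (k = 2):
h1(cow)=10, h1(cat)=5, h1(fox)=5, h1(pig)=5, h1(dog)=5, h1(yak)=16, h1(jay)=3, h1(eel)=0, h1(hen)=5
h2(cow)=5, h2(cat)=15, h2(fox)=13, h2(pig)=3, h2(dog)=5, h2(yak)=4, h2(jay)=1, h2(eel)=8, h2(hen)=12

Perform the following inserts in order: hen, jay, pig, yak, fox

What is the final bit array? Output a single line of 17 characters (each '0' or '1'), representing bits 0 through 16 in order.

Answer: 01011100000011001

Derivation:
Start: bits=00000000000000000
After insert 'hen': sets bits 5 12 -> bits=00000100000010000
After insert 'jay': sets bits 1 3 -> bits=01010100000010000
After insert 'pig': sets bits 3 5 -> bits=01010100000010000
After insert 'yak': sets bits 4 16 -> bits=01011100000010001
After insert 'fox': sets bits 5 13 -> bits=01011100000011001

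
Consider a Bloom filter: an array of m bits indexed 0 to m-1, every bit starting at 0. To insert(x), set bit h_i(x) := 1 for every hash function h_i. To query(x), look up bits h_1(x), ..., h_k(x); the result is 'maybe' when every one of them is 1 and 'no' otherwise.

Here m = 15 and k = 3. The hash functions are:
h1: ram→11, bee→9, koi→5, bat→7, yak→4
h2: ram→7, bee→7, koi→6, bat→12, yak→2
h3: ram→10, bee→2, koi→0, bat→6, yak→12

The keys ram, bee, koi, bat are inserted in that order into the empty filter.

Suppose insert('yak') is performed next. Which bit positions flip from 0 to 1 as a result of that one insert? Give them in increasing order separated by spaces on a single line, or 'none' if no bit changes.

Answer: 4

Derivation:
Start: bits=000000000000000
After insert 'ram': sets bits 7 10 11 -> bits=000000010011000
After insert 'bee': sets bits 2 7 9 -> bits=001000010111000
After insert 'koi': sets bits 0 5 6 -> bits=101001110111000
After insert 'bat': sets bits 6 7 12 -> bits=101001110111100
insert 'yak' would touch bits 2 4 12; currently bit2=1, bit4=0, bit12=1
Bits that are 0 among those (would change 0->1): 4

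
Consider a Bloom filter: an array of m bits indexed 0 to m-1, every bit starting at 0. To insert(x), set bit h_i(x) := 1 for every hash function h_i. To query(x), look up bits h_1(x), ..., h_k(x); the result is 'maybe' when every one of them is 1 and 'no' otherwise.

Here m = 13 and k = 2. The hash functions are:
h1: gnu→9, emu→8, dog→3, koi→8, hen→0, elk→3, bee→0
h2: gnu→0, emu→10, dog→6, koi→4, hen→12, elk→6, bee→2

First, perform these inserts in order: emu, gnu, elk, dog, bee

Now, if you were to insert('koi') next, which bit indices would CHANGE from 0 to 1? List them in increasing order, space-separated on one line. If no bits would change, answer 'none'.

Answer: 4

Derivation:
Start: bits=0000000000000
After insert 'emu': sets bits 8 10 -> bits=0000000010100
After insert 'gnu': sets bits 0 9 -> bits=1000000011100
After insert 'elk': sets bits 3 6 -> bits=1001001011100
After insert 'dog': sets bits 3 6 -> bits=1001001011100
After insert 'bee': sets bits 0 2 -> bits=1011001011100
insert 'koi' would touch bits 4 8; currently bit4=0, bit8=1
Bits that are 0 among those (would change 0->1): 4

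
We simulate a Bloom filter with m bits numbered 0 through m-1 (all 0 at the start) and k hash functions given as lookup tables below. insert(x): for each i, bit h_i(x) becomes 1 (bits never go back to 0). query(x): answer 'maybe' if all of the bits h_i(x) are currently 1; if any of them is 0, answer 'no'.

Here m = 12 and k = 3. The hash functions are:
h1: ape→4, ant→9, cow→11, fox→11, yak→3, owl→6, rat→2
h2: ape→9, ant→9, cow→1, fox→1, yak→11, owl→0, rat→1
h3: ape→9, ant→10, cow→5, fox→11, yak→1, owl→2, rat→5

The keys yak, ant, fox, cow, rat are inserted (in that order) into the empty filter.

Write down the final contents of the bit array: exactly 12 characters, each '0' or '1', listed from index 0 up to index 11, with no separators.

Start: bits=000000000000
After insert 'yak': sets bits 1 3 11 -> bits=010100000001
After insert 'ant': sets bits 9 10 -> bits=010100000111
After insert 'fox': sets bits 1 11 -> bits=010100000111
After insert 'cow': sets bits 1 5 11 -> bits=010101000111
After insert 'rat': sets bits 1 2 5 -> bits=011101000111

Answer: 011101000111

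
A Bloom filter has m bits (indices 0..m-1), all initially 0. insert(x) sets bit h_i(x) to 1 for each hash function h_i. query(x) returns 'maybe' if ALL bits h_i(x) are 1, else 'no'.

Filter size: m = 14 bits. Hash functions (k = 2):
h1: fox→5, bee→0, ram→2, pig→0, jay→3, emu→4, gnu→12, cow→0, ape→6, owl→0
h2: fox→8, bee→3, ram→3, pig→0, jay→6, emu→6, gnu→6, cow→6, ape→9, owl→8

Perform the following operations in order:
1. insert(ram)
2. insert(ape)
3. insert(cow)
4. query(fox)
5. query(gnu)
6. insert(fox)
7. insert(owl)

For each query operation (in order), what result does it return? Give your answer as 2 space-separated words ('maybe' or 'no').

Answer: no no

Derivation:
Start: bits=00000000000000
Op 1: insert ram -> sets bits 2 3 -> bits=00110000000000
Op 2: insert ape -> sets bits 6 9 -> bits=00110010010000
Op 3: insert cow -> sets bits 0 6 -> bits=10110010010000
Op 4: query fox -> checks bit5=0, bit8=0 (has a 0) -> no
Op 5: query gnu -> checks bit6=1, bit12=0 (has a 0) -> no
Op 6: insert fox -> sets bits 5 8 -> bits=10110110110000
Op 7: insert owl -> sets bits 0 8 -> bits=10110110110000
Query results in order: no no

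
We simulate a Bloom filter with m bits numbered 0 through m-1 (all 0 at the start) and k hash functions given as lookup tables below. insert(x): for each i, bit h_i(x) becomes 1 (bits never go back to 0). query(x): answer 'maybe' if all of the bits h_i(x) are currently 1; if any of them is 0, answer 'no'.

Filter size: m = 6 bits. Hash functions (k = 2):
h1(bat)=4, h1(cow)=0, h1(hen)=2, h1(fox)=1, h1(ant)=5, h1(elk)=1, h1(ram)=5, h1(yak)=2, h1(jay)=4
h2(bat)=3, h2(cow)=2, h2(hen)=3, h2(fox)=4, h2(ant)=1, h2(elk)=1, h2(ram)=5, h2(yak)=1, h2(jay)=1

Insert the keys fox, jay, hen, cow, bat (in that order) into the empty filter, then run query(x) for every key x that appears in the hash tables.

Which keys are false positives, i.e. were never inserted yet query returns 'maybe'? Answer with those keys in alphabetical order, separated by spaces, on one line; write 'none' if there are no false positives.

Start: bits=000000
After insert 'fox': sets bits 1 4 -> bits=010010
After insert 'jay': sets bits 1 4 -> bits=010010
After insert 'hen': sets bits 2 3 -> bits=011110
After insert 'cow': sets bits 0 2 -> bits=111110
After insert 'bat': sets bits 3 4 -> bits=111110
Not inserted: ant elk ram yak — query each against bits=111110:
query ant: checks bit1=1, bit5=0 (has a 0) -> no => not a false positive
query elk: checks bit1=1 (all 1) -> maybe => FALSE POSITIVE
query ram: checks bit5=0 (has a 0) -> no => not a false positive
query yak: checks bit1=1, bit2=1 (all 1) -> maybe => FALSE POSITIVE
False positives (alphabetical): elk yak

Answer: elk yak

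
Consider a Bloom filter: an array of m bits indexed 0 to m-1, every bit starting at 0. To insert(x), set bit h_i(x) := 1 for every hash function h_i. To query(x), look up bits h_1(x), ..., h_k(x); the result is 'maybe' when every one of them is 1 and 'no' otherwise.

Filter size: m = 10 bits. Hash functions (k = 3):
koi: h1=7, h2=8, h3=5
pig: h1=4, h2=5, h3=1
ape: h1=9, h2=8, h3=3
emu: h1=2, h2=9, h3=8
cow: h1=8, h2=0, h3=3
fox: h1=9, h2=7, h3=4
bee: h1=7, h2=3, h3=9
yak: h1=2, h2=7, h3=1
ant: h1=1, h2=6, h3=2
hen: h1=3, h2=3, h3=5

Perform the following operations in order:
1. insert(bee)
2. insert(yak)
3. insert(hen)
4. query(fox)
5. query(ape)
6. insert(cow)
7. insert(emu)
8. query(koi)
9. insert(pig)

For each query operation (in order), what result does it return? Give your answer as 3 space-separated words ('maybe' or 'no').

Answer: no no maybe

Derivation:
Start: bits=0000000000
Op 1: insert bee -> sets bits 3 7 9 -> bits=0001000101
Op 2: insert yak -> sets bits 1 2 7 -> bits=0111000101
Op 3: insert hen -> sets bits 3 5 -> bits=0111010101
Op 4: query fox -> checks bit4=0, bit7=1, bit9=1 (has a 0) -> no
Op 5: query ape -> checks bit3=1, bit8=0, bit9=1 (has a 0) -> no
Op 6: insert cow -> sets bits 0 3 8 -> bits=1111010111
Op 7: insert emu -> sets bits 2 8 9 -> bits=1111010111
Op 8: query koi -> checks bit5=1, bit7=1, bit8=1 (all 1) -> maybe
Op 9: insert pig -> sets bits 1 4 5 -> bits=1111110111
Query results in order: no no maybe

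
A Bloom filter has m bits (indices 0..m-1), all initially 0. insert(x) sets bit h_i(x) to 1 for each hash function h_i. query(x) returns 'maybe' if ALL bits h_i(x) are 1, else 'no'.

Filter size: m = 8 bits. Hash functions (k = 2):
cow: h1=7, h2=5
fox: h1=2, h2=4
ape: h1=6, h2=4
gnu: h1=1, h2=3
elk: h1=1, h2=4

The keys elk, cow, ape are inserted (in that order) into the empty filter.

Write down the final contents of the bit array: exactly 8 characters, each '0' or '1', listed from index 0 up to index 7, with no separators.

Answer: 01001111

Derivation:
Start: bits=00000000
After insert 'elk': sets bits 1 4 -> bits=01001000
After insert 'cow': sets bits 5 7 -> bits=01001101
After insert 'ape': sets bits 4 6 -> bits=01001111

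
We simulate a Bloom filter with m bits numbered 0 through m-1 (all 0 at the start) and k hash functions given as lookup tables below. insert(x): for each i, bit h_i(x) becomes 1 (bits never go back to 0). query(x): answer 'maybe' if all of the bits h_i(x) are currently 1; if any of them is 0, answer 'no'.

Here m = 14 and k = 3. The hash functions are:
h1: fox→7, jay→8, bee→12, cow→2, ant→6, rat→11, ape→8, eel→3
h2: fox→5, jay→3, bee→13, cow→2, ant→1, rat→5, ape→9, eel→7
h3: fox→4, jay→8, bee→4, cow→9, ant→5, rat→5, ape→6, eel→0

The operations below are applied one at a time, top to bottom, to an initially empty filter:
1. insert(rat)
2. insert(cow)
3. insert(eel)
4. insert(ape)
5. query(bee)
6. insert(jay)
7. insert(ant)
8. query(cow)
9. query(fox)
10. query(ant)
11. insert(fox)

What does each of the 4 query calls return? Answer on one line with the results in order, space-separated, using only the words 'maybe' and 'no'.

Start: bits=00000000000000
Op 1: insert rat -> sets bits 5 11 -> bits=00000100000100
Op 2: insert cow -> sets bits 2 9 -> bits=00100100010100
Op 3: insert eel -> sets bits 0 3 7 -> bits=10110101010100
Op 4: insert ape -> sets bits 6 8 9 -> bits=10110111110100
Op 5: query bee -> checks bit4=0, bit12=0, bit13=0 (has a 0) -> no
Op 6: insert jay -> sets bits 3 8 -> bits=10110111110100
Op 7: insert ant -> sets bits 1 5 6 -> bits=11110111110100
Op 8: query cow -> checks bit2=1, bit9=1 (all 1) -> maybe
Op 9: query fox -> checks bit4=0, bit5=1, bit7=1 (has a 0) -> no
Op 10: query ant -> checks bit1=1, bit5=1, bit6=1 (all 1) -> maybe
Op 11: insert fox -> sets bits 4 5 7 -> bits=11111111110100
Query results in order: no maybe no maybe

Answer: no maybe no maybe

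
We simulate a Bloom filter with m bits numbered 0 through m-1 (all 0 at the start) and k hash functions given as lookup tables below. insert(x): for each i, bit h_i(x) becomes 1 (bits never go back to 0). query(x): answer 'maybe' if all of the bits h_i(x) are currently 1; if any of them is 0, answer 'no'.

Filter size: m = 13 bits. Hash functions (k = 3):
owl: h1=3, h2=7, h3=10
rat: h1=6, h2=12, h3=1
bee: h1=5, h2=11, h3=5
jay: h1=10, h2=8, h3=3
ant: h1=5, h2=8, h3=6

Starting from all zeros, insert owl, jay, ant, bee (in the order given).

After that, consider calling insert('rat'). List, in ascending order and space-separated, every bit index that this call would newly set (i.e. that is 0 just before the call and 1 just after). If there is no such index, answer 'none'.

Start: bits=0000000000000
After insert 'owl': sets bits 3 7 10 -> bits=0001000100100
After insert 'jay': sets bits 3 8 10 -> bits=0001000110100
After insert 'ant': sets bits 5 6 8 -> bits=0001011110100
After insert 'bee': sets bits 5 11 -> bits=0001011110110
insert 'rat' would touch bits 1 6 12; currently bit1=0, bit6=1, bit12=0
Bits that are 0 among those (would change 0->1): 1 12

Answer: 1 12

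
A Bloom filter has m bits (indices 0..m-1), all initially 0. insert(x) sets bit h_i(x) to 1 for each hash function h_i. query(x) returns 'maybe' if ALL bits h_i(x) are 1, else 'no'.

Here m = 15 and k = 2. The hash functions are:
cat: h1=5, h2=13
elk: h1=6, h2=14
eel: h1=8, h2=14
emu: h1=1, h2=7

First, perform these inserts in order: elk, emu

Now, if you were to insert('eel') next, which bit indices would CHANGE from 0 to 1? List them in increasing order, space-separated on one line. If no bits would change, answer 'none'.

Start: bits=000000000000000
After insert 'elk': sets bits 6 14 -> bits=000000100000001
After insert 'emu': sets bits 1 7 -> bits=010000110000001
insert 'eel' would touch bits 8 14; currently bit8=0, bit14=1
Bits that are 0 among those (would change 0->1): 8

Answer: 8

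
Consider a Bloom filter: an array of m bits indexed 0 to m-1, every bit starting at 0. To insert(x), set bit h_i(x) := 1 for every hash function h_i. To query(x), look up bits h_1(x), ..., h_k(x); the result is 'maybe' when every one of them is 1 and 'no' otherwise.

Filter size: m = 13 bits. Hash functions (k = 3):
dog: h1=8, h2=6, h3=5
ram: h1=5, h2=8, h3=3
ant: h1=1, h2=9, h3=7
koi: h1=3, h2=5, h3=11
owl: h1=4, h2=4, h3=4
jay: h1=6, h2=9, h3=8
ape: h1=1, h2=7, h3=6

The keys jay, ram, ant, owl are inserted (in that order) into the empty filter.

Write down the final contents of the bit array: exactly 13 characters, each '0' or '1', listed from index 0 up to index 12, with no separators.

Answer: 0101111111000

Derivation:
Start: bits=0000000000000
After insert 'jay': sets bits 6 8 9 -> bits=0000001011000
After insert 'ram': sets bits 3 5 8 -> bits=0001011011000
After insert 'ant': sets bits 1 7 9 -> bits=0101011111000
After insert 'owl': sets bits 4 -> bits=0101111111000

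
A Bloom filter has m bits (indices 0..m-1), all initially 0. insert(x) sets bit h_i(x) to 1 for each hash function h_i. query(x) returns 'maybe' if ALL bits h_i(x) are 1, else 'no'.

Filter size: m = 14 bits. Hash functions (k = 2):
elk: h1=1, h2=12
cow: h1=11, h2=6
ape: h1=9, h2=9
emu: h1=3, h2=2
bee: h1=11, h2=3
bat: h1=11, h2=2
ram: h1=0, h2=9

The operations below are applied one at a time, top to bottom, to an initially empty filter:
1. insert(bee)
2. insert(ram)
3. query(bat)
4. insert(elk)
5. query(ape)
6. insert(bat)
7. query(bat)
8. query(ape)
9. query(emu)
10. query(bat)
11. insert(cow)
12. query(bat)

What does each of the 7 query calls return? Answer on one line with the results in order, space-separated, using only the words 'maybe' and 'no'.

Start: bits=00000000000000
Op 1: insert bee -> sets bits 3 11 -> bits=00010000000100
Op 2: insert ram -> sets bits 0 9 -> bits=10010000010100
Op 3: query bat -> checks bit2=0, bit11=1 (has a 0) -> no
Op 4: insert elk -> sets bits 1 12 -> bits=11010000010110
Op 5: query ape -> checks bit9=1 (all 1) -> maybe
Op 6: insert bat -> sets bits 2 11 -> bits=11110000010110
Op 7: query bat -> checks bit2=1, bit11=1 (all 1) -> maybe
Op 8: query ape -> checks bit9=1 (all 1) -> maybe
Op 9: query emu -> checks bit2=1, bit3=1 (all 1) -> maybe
Op 10: query bat -> checks bit2=1, bit11=1 (all 1) -> maybe
Op 11: insert cow -> sets bits 6 11 -> bits=11110010010110
Op 12: query bat -> checks bit2=1, bit11=1 (all 1) -> maybe
Query results in order: no maybe maybe maybe maybe maybe maybe

Answer: no maybe maybe maybe maybe maybe maybe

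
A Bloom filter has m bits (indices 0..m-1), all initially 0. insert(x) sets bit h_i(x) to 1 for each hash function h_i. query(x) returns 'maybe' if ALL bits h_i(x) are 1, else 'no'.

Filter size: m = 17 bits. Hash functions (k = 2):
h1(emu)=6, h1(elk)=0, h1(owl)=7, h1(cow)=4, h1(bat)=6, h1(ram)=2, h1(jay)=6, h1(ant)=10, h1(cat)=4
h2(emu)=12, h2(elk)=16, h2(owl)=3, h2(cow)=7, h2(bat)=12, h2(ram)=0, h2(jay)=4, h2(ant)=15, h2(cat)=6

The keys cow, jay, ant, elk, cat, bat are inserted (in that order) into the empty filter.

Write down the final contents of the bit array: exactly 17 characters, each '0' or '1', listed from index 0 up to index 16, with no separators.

Answer: 10001011001010011

Derivation:
Start: bits=00000000000000000
After insert 'cow': sets bits 4 7 -> bits=00001001000000000
After insert 'jay': sets bits 4 6 -> bits=00001011000000000
After insert 'ant': sets bits 10 15 -> bits=00001011001000010
After insert 'elk': sets bits 0 16 -> bits=10001011001000011
After insert 'cat': sets bits 4 6 -> bits=10001011001000011
After insert 'bat': sets bits 6 12 -> bits=10001011001010011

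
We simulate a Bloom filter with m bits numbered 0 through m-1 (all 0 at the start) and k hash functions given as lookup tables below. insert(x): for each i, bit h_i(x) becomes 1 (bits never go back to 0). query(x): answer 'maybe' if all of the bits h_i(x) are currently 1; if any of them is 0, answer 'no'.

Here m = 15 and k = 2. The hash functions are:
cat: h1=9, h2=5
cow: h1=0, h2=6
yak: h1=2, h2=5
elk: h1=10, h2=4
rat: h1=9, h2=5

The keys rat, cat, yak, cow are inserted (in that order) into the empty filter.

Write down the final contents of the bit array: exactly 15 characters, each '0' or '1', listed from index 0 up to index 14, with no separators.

Answer: 101001100100000

Derivation:
Start: bits=000000000000000
After insert 'rat': sets bits 5 9 -> bits=000001000100000
After insert 'cat': sets bits 5 9 -> bits=000001000100000
After insert 'yak': sets bits 2 5 -> bits=001001000100000
After insert 'cow': sets bits 0 6 -> bits=101001100100000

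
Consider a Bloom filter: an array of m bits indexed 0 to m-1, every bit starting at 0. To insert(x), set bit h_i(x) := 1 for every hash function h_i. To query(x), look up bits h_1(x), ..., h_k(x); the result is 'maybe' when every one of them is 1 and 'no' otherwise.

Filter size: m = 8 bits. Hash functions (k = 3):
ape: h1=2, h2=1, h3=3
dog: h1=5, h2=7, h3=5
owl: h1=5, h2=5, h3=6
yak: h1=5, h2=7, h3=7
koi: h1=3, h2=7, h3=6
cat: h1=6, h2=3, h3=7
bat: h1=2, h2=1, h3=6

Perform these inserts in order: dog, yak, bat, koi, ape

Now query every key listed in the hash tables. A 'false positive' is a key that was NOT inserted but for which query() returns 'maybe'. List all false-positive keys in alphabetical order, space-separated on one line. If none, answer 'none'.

Start: bits=00000000
After insert 'dog': sets bits 5 7 -> bits=00000101
After insert 'yak': sets bits 5 7 -> bits=00000101
After insert 'bat': sets bits 1 2 6 -> bits=01100111
After insert 'koi': sets bits 3 6 7 -> bits=01110111
After insert 'ape': sets bits 1 2 3 -> bits=01110111
Not inserted: cat owl — query each against bits=01110111:
query cat: checks bit3=1, bit6=1, bit7=1 (all 1) -> maybe => FALSE POSITIVE
query owl: checks bit5=1, bit6=1 (all 1) -> maybe => FALSE POSITIVE
False positives (alphabetical): cat owl

Answer: cat owl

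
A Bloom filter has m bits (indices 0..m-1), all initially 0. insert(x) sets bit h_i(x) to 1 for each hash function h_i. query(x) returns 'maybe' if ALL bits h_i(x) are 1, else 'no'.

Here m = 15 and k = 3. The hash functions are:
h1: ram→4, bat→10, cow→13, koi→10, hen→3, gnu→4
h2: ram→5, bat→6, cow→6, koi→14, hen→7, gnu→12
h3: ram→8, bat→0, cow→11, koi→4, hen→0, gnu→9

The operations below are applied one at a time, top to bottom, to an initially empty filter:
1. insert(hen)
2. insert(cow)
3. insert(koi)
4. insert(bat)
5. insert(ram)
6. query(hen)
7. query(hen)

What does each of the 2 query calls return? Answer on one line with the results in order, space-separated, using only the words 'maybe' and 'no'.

Answer: maybe maybe

Derivation:
Start: bits=000000000000000
Op 1: insert hen -> sets bits 0 3 7 -> bits=100100010000000
Op 2: insert cow -> sets bits 6 11 13 -> bits=100100110001010
Op 3: insert koi -> sets bits 4 10 14 -> bits=100110110011011
Op 4: insert bat -> sets bits 0 6 10 -> bits=100110110011011
Op 5: insert ram -> sets bits 4 5 8 -> bits=100111111011011
Op 6: query hen -> checks bit0=1, bit3=1, bit7=1 (all 1) -> maybe
Op 7: query hen -> checks bit0=1, bit3=1, bit7=1 (all 1) -> maybe
Query results in order: maybe maybe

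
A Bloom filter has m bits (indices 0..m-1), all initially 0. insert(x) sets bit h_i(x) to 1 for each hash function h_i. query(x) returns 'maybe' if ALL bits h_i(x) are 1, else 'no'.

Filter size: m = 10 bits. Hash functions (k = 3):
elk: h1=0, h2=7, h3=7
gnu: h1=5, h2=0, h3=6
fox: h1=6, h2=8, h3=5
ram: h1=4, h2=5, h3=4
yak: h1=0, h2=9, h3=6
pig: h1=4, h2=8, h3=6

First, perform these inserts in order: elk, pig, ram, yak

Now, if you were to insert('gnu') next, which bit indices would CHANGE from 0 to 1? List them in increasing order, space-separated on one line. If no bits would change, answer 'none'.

Start: bits=0000000000
After insert 'elk': sets bits 0 7 -> bits=1000000100
After insert 'pig': sets bits 4 6 8 -> bits=1000101110
After insert 'ram': sets bits 4 5 -> bits=1000111110
After insert 'yak': sets bits 0 6 9 -> bits=1000111111
insert 'gnu' would touch bits 0 5 6; currently bit0=1, bit5=1, bit6=1
Bits that are 0 among those (would change 0->1): none

Answer: none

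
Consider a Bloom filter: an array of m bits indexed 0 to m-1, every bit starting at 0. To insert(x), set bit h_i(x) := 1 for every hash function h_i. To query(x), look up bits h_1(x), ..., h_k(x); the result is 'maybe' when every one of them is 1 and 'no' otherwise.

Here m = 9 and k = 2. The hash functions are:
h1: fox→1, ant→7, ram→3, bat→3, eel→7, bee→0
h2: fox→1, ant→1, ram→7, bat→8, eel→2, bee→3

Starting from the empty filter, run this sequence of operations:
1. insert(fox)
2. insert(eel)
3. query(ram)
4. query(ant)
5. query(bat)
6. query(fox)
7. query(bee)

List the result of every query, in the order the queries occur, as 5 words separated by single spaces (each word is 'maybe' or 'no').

Answer: no maybe no maybe no

Derivation:
Start: bits=000000000
Op 1: insert fox -> sets bits 1 -> bits=010000000
Op 2: insert eel -> sets bits 2 7 -> bits=011000010
Op 3: query ram -> checks bit3=0, bit7=1 (has a 0) -> no
Op 4: query ant -> checks bit1=1, bit7=1 (all 1) -> maybe
Op 5: query bat -> checks bit3=0, bit8=0 (has a 0) -> no
Op 6: query fox -> checks bit1=1 (all 1) -> maybe
Op 7: query bee -> checks bit0=0, bit3=0 (has a 0) -> no
Query results in order: no maybe no maybe no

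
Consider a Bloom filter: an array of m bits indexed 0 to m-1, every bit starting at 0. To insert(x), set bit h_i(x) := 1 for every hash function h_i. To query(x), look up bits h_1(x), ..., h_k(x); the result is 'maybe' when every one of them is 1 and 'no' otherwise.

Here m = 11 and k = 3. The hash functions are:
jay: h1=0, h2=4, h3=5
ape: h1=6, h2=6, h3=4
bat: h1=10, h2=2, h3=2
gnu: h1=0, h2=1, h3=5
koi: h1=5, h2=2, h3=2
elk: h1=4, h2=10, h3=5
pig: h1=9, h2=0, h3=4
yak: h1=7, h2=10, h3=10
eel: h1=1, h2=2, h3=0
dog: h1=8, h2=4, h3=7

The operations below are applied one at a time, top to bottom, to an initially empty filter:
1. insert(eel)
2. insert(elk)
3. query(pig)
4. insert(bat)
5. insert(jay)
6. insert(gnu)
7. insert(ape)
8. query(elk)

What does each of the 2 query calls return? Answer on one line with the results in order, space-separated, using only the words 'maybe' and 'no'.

Answer: no maybe

Derivation:
Start: bits=00000000000
Op 1: insert eel -> sets bits 0 1 2 -> bits=11100000000
Op 2: insert elk -> sets bits 4 5 10 -> bits=11101100001
Op 3: query pig -> checks bit0=1, bit4=1, bit9=0 (has a 0) -> no
Op 4: insert bat -> sets bits 2 10 -> bits=11101100001
Op 5: insert jay -> sets bits 0 4 5 -> bits=11101100001
Op 6: insert gnu -> sets bits 0 1 5 -> bits=11101100001
Op 7: insert ape -> sets bits 4 6 -> bits=11101110001
Op 8: query elk -> checks bit4=1, bit5=1, bit10=1 (all 1) -> maybe
Query results in order: no maybe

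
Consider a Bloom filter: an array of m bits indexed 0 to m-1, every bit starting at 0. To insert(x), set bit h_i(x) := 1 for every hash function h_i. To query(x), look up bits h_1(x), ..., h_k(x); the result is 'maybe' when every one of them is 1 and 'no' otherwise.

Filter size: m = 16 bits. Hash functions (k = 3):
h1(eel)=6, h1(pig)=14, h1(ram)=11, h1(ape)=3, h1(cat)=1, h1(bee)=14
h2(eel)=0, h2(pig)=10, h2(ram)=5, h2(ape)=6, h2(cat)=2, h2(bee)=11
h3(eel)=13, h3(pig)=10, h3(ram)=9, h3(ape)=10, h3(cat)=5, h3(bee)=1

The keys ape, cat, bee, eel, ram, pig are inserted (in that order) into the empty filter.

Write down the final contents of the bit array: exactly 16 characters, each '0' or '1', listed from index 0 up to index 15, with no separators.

Start: bits=0000000000000000
After insert 'ape': sets bits 3 6 10 -> bits=0001001000100000
After insert 'cat': sets bits 1 2 5 -> bits=0111011000100000
After insert 'bee': sets bits 1 11 14 -> bits=0111011000110010
After insert 'eel': sets bits 0 6 13 -> bits=1111011000110110
After insert 'ram': sets bits 5 9 11 -> bits=1111011001110110
After insert 'pig': sets bits 10 14 -> bits=1111011001110110

Answer: 1111011001110110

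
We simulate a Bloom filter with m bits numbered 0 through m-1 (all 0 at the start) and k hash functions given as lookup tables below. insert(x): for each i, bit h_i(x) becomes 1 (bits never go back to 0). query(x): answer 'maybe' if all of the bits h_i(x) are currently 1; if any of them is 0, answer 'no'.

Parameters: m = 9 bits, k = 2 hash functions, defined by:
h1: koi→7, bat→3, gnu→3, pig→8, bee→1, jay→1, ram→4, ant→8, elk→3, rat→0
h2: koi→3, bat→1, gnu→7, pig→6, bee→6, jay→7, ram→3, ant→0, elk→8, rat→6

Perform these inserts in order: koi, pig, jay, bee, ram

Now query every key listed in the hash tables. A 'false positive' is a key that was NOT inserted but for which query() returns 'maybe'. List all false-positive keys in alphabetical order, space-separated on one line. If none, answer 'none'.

Answer: bat elk gnu

Derivation:
Start: bits=000000000
After insert 'koi': sets bits 3 7 -> bits=000100010
After insert 'pig': sets bits 6 8 -> bits=000100111
After insert 'jay': sets bits 1 7 -> bits=010100111
After insert 'bee': sets bits 1 6 -> bits=010100111
After insert 'ram': sets bits 3 4 -> bits=010110111
Not inserted: ant bat elk gnu rat — query each against bits=010110111:
query ant: checks bit0=0, bit8=1 (has a 0) -> no => not a false positive
query bat: checks bit1=1, bit3=1 (all 1) -> maybe => FALSE POSITIVE
query elk: checks bit3=1, bit8=1 (all 1) -> maybe => FALSE POSITIVE
query gnu: checks bit3=1, bit7=1 (all 1) -> maybe => FALSE POSITIVE
query rat: checks bit0=0, bit6=1 (has a 0) -> no => not a false positive
False positives (alphabetical): bat elk gnu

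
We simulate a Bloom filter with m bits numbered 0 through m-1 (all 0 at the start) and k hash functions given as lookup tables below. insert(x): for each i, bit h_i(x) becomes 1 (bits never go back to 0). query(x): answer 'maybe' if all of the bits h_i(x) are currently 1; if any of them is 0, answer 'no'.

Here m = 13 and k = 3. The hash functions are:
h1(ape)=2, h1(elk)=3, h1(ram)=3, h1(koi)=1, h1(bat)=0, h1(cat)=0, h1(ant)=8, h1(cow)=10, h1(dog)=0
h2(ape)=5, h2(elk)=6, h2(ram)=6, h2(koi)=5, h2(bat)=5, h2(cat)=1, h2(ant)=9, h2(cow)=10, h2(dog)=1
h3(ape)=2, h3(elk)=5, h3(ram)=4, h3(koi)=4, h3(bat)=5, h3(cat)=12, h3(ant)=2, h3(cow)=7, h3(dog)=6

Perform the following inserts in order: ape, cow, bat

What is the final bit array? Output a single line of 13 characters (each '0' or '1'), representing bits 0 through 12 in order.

Start: bits=0000000000000
After insert 'ape': sets bits 2 5 -> bits=0010010000000
After insert 'cow': sets bits 7 10 -> bits=0010010100100
After insert 'bat': sets bits 0 5 -> bits=1010010100100

Answer: 1010010100100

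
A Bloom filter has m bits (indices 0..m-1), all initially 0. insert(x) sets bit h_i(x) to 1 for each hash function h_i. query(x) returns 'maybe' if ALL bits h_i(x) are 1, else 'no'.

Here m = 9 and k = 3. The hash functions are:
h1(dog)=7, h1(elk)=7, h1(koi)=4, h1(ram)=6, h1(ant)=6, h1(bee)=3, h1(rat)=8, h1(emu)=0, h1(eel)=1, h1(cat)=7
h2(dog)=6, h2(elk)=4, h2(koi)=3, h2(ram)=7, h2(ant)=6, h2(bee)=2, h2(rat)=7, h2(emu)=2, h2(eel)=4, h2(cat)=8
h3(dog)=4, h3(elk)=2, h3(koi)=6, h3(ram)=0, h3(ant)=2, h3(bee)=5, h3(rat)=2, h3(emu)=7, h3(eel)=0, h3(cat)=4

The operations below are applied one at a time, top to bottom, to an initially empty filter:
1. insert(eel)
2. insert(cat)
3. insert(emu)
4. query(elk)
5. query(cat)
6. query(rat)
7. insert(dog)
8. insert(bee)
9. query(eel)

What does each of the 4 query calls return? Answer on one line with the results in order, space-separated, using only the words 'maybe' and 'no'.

Start: bits=000000000
Op 1: insert eel -> sets bits 0 1 4 -> bits=110010000
Op 2: insert cat -> sets bits 4 7 8 -> bits=110010011
Op 3: insert emu -> sets bits 0 2 7 -> bits=111010011
Op 4: query elk -> checks bit2=1, bit4=1, bit7=1 (all 1) -> maybe
Op 5: query cat -> checks bit4=1, bit7=1, bit8=1 (all 1) -> maybe
Op 6: query rat -> checks bit2=1, bit7=1, bit8=1 (all 1) -> maybe
Op 7: insert dog -> sets bits 4 6 7 -> bits=111010111
Op 8: insert bee -> sets bits 2 3 5 -> bits=111111111
Op 9: query eel -> checks bit0=1, bit1=1, bit4=1 (all 1) -> maybe
Query results in order: maybe maybe maybe maybe

Answer: maybe maybe maybe maybe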